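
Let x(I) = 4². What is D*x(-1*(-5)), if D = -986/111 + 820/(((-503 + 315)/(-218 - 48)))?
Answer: 96103808/5217 ≈ 18421.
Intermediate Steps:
x(I) = 16
D = 6006488/5217 (D = -986*1/111 + 820/((-188/(-266))) = -986/111 + 820/((-188*(-1/266))) = -986/111 + 820/(94/133) = -986/111 + 820*(133/94) = -986/111 + 54530/47 = 6006488/5217 ≈ 1151.3)
D*x(-1*(-5)) = (6006488/5217)*16 = 96103808/5217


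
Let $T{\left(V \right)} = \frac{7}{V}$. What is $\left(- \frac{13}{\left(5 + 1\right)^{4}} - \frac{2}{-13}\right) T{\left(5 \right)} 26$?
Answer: $\frac{16961}{3240} \approx 5.2349$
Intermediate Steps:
$\left(- \frac{13}{\left(5 + 1\right)^{4}} - \frac{2}{-13}\right) T{\left(5 \right)} 26 = \left(- \frac{13}{\left(5 + 1\right)^{4}} - \frac{2}{-13}\right) \frac{7}{5} \cdot 26 = \left(- \frac{13}{6^{4}} - - \frac{2}{13}\right) 7 \cdot \frac{1}{5} \cdot 26 = \left(- \frac{13}{1296} + \frac{2}{13}\right) \frac{7}{5} \cdot 26 = \frac{2423}{16848} \cdot \frac{7}{5} \cdot 26 = \frac{16961}{84240} \cdot 26 = \frac{16961}{3240}$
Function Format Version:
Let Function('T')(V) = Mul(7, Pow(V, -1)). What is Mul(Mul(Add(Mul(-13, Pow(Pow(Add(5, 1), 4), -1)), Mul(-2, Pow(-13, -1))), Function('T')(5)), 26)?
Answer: Rational(16961, 3240) ≈ 5.2349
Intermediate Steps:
Mul(Mul(Add(Mul(-13, Pow(Pow(Add(5, 1), 4), -1)), Mul(-2, Pow(-13, -1))), Function('T')(5)), 26) = Mul(Mul(Add(Mul(-13, Pow(Pow(Add(5, 1), 4), -1)), Mul(-2, Pow(-13, -1))), Mul(7, Pow(5, -1))), 26) = Mul(Mul(Add(Mul(-13, Pow(Pow(6, 4), -1)), Mul(-2, Rational(-1, 13))), Mul(7, Rational(1, 5))), 26) = Mul(Mul(Add(Mul(-13, Pow(1296, -1)), Rational(2, 13)), Rational(7, 5)), 26) = Mul(Mul(Add(Mul(-13, Rational(1, 1296)), Rational(2, 13)), Rational(7, 5)), 26) = Mul(Mul(Add(Rational(-13, 1296), Rational(2, 13)), Rational(7, 5)), 26) = Mul(Mul(Rational(2423, 16848), Rational(7, 5)), 26) = Mul(Rational(16961, 84240), 26) = Rational(16961, 3240)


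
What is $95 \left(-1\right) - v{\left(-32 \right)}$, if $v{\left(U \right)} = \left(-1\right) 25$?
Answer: $-70$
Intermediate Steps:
$v{\left(U \right)} = -25$
$95 \left(-1\right) - v{\left(-32 \right)} = 95 \left(-1\right) - -25 = -95 + 25 = -70$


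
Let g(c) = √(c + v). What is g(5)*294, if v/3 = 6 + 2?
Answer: 294*√29 ≈ 1583.2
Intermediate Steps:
v = 24 (v = 3*(6 + 2) = 3*8 = 24)
g(c) = √(24 + c) (g(c) = √(c + 24) = √(24 + c))
g(5)*294 = √(24 + 5)*294 = √29*294 = 294*√29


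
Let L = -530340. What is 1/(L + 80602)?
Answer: -1/449738 ≈ -2.2235e-6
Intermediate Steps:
1/(L + 80602) = 1/(-530340 + 80602) = 1/(-449738) = -1/449738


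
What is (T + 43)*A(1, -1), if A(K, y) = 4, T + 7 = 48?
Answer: 336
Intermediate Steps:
T = 41 (T = -7 + 48 = 41)
(T + 43)*A(1, -1) = (41 + 43)*4 = 84*4 = 336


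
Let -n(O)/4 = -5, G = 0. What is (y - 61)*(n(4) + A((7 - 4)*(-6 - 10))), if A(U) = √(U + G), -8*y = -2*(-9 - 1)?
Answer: -1270 - 254*I*√3 ≈ -1270.0 - 439.94*I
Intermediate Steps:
n(O) = 20 (n(O) = -4*(-5) = 20)
y = -5/2 (y = -(-1)*(-9 - 1)/4 = -(-1)*(-10)/4 = -⅛*20 = -5/2 ≈ -2.5000)
A(U) = √U (A(U) = √(U + 0) = √U)
(y - 61)*(n(4) + A((7 - 4)*(-6 - 10))) = (-5/2 - 61)*(20 + √((7 - 4)*(-6 - 10))) = -127*(20 + √(3*(-16)))/2 = -127*(20 + √(-48))/2 = -127*(20 + 4*I*√3)/2 = -1270 - 254*I*√3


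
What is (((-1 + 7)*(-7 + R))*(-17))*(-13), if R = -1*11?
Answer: -23868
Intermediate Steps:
R = -11
(((-1 + 7)*(-7 + R))*(-17))*(-13) = (((-1 + 7)*(-7 - 11))*(-17))*(-13) = ((6*(-18))*(-17))*(-13) = -108*(-17)*(-13) = 1836*(-13) = -23868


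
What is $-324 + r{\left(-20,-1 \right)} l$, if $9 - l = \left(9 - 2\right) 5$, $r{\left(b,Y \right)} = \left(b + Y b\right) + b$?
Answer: $196$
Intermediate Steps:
$r{\left(b,Y \right)} = 2 b + Y b$
$l = -26$ ($l = 9 - \left(9 - 2\right) 5 = 9 - 7 \cdot 5 = 9 - 35 = -26$)
$-324 + r{\left(-20,-1 \right)} l = -324 + - 20 \left(2 - 1\right) \left(-26\right) = -324 + \left(-20\right) 1 \left(-26\right) = -324 - -520 = -324 + 520 = 196$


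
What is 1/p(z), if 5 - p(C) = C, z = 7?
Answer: -½ ≈ -0.50000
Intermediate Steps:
p(C) = 5 - C
1/p(z) = 1/(5 - 1*7) = 1/(5 - 7) = 1/(-2) = -½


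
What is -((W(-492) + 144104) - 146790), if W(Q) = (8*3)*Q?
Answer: 14494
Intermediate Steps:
W(Q) = 24*Q
-((W(-492) + 144104) - 146790) = -((24*(-492) + 144104) - 146790) = -((-11808 + 144104) - 146790) = -(132296 - 146790) = -1*(-14494) = 14494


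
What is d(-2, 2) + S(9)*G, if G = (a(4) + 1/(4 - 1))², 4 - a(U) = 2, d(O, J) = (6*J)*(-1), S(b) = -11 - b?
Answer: -1088/9 ≈ -120.89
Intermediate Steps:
d(O, J) = -6*J
a(U) = 2 (a(U) = 4 - 1*2 = 4 - 2 = 2)
G = 49/9 (G = (2 + 1/(4 - 1))² = (2 + 1/3)² = (2 + ⅓)² = (7/3)² = 49/9 ≈ 5.4444)
d(-2, 2) + S(9)*G = -6*2 + (-11 - 1*9)*(49/9) = -12 + (-11 - 9)*(49/9) = -12 - 20*49/9 = -12 - 980/9 = -1088/9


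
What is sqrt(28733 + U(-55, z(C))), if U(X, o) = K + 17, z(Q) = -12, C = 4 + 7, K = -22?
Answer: 6*sqrt(798) ≈ 169.49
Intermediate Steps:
C = 11
U(X, o) = -5 (U(X, o) = -22 + 17 = -5)
sqrt(28733 + U(-55, z(C))) = sqrt(28733 - 5) = sqrt(28728) = 6*sqrt(798)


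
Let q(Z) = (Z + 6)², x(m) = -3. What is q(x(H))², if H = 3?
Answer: 81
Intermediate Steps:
q(Z) = (6 + Z)²
q(x(H))² = ((6 - 3)²)² = (3²)² = 9² = 81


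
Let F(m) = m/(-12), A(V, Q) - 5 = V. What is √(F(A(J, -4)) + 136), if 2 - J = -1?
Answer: √1218/3 ≈ 11.633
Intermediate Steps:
J = 3 (J = 2 - 1*(-1) = 2 + 1 = 3)
A(V, Q) = 5 + V
F(m) = -m/12 (F(m) = m*(-1/12) = -m/12)
√(F(A(J, -4)) + 136) = √(-(5 + 3)/12 + 136) = √(-1/12*8 + 136) = √(-⅔ + 136) = √(406/3) = √1218/3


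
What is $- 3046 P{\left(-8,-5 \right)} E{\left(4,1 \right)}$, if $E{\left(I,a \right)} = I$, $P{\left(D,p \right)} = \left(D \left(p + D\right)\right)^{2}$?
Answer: $-131782144$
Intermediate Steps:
$P{\left(D,p \right)} = D^{2} \left(D + p\right)^{2}$ ($P{\left(D,p \right)} = \left(D \left(D + p\right)\right)^{2} = D^{2} \left(D + p\right)^{2}$)
$- 3046 P{\left(-8,-5 \right)} E{\left(4,1 \right)} = - 3046 \left(-8\right)^{2} \left(-8 - 5\right)^{2} \cdot 4 = - 3046 \cdot 64 \left(-13\right)^{2} \cdot 4 = - 3046 \cdot 64 \cdot 169 \cdot 4 = - 3046 \cdot 10816 \cdot 4 = \left(-3046\right) 43264 = -131782144$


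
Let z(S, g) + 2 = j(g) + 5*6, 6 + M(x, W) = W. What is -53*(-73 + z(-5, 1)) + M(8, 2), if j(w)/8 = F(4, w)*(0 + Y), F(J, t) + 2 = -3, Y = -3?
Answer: -3979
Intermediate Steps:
M(x, W) = -6 + W
F(J, t) = -5 (F(J, t) = -2 - 3 = -5)
j(w) = 120 (j(w) = 8*(-5*(0 - 3)) = 8*(-5*(-3)) = 8*15 = 120)
z(S, g) = 148 (z(S, g) = -2 + (120 + 5*6) = -2 + (120 + 30) = -2 + 150 = 148)
-53*(-73 + z(-5, 1)) + M(8, 2) = -53*(-73 + 148) + (-6 + 2) = -53*75 - 4 = -3975 - 4 = -3979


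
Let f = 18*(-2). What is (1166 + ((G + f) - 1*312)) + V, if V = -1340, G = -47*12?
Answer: -1086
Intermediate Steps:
G = -564
f = -36
(1166 + ((G + f) - 1*312)) + V = (1166 + ((-564 - 36) - 1*312)) - 1340 = (1166 + (-600 - 312)) - 1340 = (1166 - 912) - 1340 = 254 - 1340 = -1086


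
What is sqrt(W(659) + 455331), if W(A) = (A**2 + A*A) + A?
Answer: 2*sqrt(331138) ≈ 1150.9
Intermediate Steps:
W(A) = A + 2*A**2 (W(A) = (A**2 + A**2) + A = 2*A**2 + A = A + 2*A**2)
sqrt(W(659) + 455331) = sqrt(659*(1 + 2*659) + 455331) = sqrt(659*(1 + 1318) + 455331) = sqrt(659*1319 + 455331) = sqrt(869221 + 455331) = sqrt(1324552) = 2*sqrt(331138)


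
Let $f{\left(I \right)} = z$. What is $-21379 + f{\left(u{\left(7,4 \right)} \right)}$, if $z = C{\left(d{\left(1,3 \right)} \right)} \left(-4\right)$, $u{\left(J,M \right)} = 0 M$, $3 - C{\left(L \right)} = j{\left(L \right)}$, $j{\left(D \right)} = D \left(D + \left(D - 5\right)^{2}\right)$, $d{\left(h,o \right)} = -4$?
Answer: $-22623$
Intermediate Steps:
$j{\left(D \right)} = D \left(D + \left(-5 + D\right)^{2}\right)$
$C{\left(L \right)} = 3 - L \left(L + \left(-5 + L\right)^{2}\right)$
$u{\left(J,M \right)} = 0$
$z = -1244$ ($z = \left(3 - - 4 \left(-4 + \left(-5 - 4\right)^{2}\right)\right) \left(-4\right) = \left(3 - - 4 \left(-4 + \left(-9\right)^{2}\right)\right) \left(-4\right) = \left(3 - - 4 \left(-4 + 81\right)\right) \left(-4\right) = \left(3 - \left(-4\right) 77\right) \left(-4\right) = \left(3 + 308\right) \left(-4\right) = 311 \left(-4\right) = -1244$)
$f{\left(I \right)} = -1244$
$-21379 + f{\left(u{\left(7,4 \right)} \right)} = -21379 - 1244 = -22623$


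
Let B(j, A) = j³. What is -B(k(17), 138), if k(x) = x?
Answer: -4913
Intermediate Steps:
-B(k(17), 138) = -1*17³ = -1*4913 = -4913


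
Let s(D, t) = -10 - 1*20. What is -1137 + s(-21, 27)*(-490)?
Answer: 13563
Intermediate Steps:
s(D, t) = -30 (s(D, t) = -10 - 20 = -30)
-1137 + s(-21, 27)*(-490) = -1137 - 30*(-490) = -1137 + 14700 = 13563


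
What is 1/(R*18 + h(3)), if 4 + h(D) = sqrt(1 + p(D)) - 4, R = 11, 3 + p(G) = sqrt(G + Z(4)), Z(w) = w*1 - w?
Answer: 1/(190 + I*sqrt(2 - sqrt(3))) ≈ 0.0052631 - 1.434e-5*I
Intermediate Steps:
Z(w) = 0 (Z(w) = w - w = 0)
p(G) = -3 + sqrt(G) (p(G) = -3 + sqrt(G + 0) = -3 + sqrt(G))
h(D) = -8 + sqrt(-2 + sqrt(D)) (h(D) = -4 + (sqrt(1 + (-3 + sqrt(D))) - 4) = -4 + (sqrt(-2 + sqrt(D)) - 4) = -4 + (-4 + sqrt(-2 + sqrt(D))) = -8 + sqrt(-2 + sqrt(D)))
1/(R*18 + h(3)) = 1/(11*18 + (-8 + sqrt(-2 + sqrt(3)))) = 1/(198 + (-8 + sqrt(-2 + sqrt(3)))) = 1/(190 + sqrt(-2 + sqrt(3)))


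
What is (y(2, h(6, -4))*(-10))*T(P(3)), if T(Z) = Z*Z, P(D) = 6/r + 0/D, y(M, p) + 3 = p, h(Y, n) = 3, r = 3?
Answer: 0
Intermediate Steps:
y(M, p) = -3 + p
P(D) = 2 (P(D) = 6/3 + 0/D = 6*(1/3) + 0 = 2 + 0 = 2)
T(Z) = Z**2
(y(2, h(6, -4))*(-10))*T(P(3)) = ((-3 + 3)*(-10))*2**2 = (0*(-10))*4 = 0*4 = 0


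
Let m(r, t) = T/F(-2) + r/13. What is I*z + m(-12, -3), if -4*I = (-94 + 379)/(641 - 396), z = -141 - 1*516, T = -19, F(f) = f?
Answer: 508691/2548 ≈ 199.64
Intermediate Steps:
z = -657 (z = -141 - 516 = -657)
I = -57/196 (I = -(-94 + 379)/(4*(641 - 396)) = -285/(4*245) = -1/4*57/49 = -57/196 ≈ -0.29082)
m(r, t) = 19/2 + r/13 (m(r, t) = -19/(-2) + r/13 = -19*(-1/2) + r*(1/13) = 19/2 + r/13)
I*z + m(-12, -3) = -57/196*(-657) + (19/2 + (1/13)*(-12)) = 37449/196 + (19/2 - 12/13) = 37449/196 + 223/26 = 508691/2548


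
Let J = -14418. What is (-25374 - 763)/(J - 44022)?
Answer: 26137/58440 ≈ 0.44725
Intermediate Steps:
(-25374 - 763)/(J - 44022) = (-25374 - 763)/(-14418 - 44022) = -26137/(-58440) = -26137*(-1/58440) = 26137/58440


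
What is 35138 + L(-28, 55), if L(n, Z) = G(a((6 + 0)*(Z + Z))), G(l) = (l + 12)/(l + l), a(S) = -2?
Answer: 70271/2 ≈ 35136.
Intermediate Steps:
G(l) = (12 + l)/(2*l) (G(l) = (12 + l)/((2*l)) = (12 + l)*(1/(2*l)) = (12 + l)/(2*l))
L(n, Z) = -5/2 (L(n, Z) = (½)*(12 - 2)/(-2) = (½)*(-½)*10 = -5/2)
35138 + L(-28, 55) = 35138 - 5/2 = 70271/2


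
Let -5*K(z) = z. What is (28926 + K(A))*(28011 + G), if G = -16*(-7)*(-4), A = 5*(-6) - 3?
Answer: 3987346269/5 ≈ 7.9747e+8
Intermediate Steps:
A = -33 (A = -30 - 3 = -33)
K(z) = -z/5
G = -448 (G = 112*(-4) = -448)
(28926 + K(A))*(28011 + G) = (28926 - ⅕*(-33))*(28011 - 448) = (28926 + 33/5)*27563 = (144663/5)*27563 = 3987346269/5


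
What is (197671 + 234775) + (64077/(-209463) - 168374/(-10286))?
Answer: 155292544140928/359089403 ≈ 4.3246e+5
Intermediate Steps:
(197671 + 234775) + (64077/(-209463) - 168374/(-10286)) = 432446 + (64077*(-1/209463) - 168374*(-1/10286)) = 432446 + (-21359/69821 + 84187/5143) = 432446 + 5768171190/359089403 = 155292544140928/359089403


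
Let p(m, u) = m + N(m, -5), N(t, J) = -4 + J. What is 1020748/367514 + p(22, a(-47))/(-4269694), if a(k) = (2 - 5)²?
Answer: 167626032055/60352781566 ≈ 2.7774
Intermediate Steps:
a(k) = 9 (a(k) = (-3)² = 9)
p(m, u) = -9 + m (p(m, u) = m + (-4 - 5) = m - 9 = -9 + m)
1020748/367514 + p(22, a(-47))/(-4269694) = 1020748/367514 + (-9 + 22)/(-4269694) = 1020748*(1/367514) + 13*(-1/4269694) = 510374/183757 - 1/328438 = 167626032055/60352781566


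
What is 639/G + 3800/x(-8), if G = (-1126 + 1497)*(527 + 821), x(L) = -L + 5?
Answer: 1900418707/6501404 ≈ 292.31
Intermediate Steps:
x(L) = 5 - L
G = 500108 (G = 371*1348 = 500108)
639/G + 3800/x(-8) = 639/500108 + 3800/(5 - 1*(-8)) = 639*(1/500108) + 3800/(5 + 8) = 639/500108 + 3800/13 = 1900418707/6501404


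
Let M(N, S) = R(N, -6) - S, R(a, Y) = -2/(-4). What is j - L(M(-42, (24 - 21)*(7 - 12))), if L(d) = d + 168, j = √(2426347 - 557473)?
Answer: -367/2 + √1868874 ≈ 1183.6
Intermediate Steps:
R(a, Y) = ½ (R(a, Y) = -2*(-¼) = ½)
M(N, S) = ½ - S
j = √1868874 ≈ 1367.1
L(d) = 168 + d
j - L(M(-42, (24 - 21)*(7 - 12))) = √1868874 - (168 + (½ - (24 - 21)*(7 - 12))) = √1868874 - (168 + (½ - 3*(-5))) = √1868874 - (168 + (½ - 1*(-15))) = √1868874 - (168 + (½ + 15)) = √1868874 - (168 + 31/2) = √1868874 - 1*367/2 = √1868874 - 367/2 = -367/2 + √1868874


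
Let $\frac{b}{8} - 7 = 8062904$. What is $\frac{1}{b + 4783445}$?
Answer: $\frac{1}{69286733} \approx 1.4433 \cdot 10^{-8}$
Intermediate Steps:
$b = 64503288$ ($b = 56 + 8 \cdot 8062904 = 56 + 64503232 = 64503288$)
$\frac{1}{b + 4783445} = \frac{1}{64503288 + 4783445} = \frac{1}{69286733}$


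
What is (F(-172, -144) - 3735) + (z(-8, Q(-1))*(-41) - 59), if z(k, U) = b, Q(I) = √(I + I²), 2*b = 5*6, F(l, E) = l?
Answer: -4581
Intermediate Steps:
b = 15 (b = (5*6)/2 = (½)*30 = 15)
z(k, U) = 15
(F(-172, -144) - 3735) + (z(-8, Q(-1))*(-41) - 59) = (-172 - 3735) + (15*(-41) - 59) = -3907 + (-615 - 59) = -3907 - 674 = -4581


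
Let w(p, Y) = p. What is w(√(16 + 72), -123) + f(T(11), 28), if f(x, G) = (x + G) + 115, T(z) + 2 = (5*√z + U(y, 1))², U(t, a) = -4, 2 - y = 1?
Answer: 432 - 40*√11 + 2*√22 ≈ 308.72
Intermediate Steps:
y = 1 (y = 2 - 1*1 = 2 - 1 = 1)
T(z) = -2 + (-4 + 5*√z)² (T(z) = -2 + (5*√z - 4)² = -2 + (-4 + 5*√z)²)
f(x, G) = 115 + G + x (f(x, G) = (G + x) + 115 = 115 + G + x)
w(√(16 + 72), -123) + f(T(11), 28) = √(16 + 72) + (115 + 28 + (-2 + (-4 + 5*√11)²)) = √88 + (141 + (-4 + 5*√11)²) = 2*√22 + (141 + (-4 + 5*√11)²) = 141 + (-4 + 5*√11)² + 2*√22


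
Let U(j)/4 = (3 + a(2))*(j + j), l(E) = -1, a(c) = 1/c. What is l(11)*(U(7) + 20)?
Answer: -216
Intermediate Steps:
a(c) = 1/c
U(j) = 28*j (U(j) = 4*((3 + 1/2)*(j + j)) = 4*((3 + ½)*(2*j)) = 4*(7*(2*j)/2) = 4*(7*j) = 28*j)
l(11)*(U(7) + 20) = -(28*7 + 20) = -(196 + 20) = -1*216 = -216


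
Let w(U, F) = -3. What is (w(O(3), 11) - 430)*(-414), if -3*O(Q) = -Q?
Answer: 179262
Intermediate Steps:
O(Q) = Q/3 (O(Q) = -(-1)*Q/3 = Q/3)
(w(O(3), 11) - 430)*(-414) = (-3 - 430)*(-414) = -433*(-414) = 179262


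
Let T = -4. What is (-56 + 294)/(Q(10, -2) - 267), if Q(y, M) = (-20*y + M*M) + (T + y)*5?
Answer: -238/433 ≈ -0.54965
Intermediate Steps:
Q(y, M) = -20 + M² - 15*y (Q(y, M) = (-20*y + M*M) + (-4 + y)*5 = (-20*y + M²) + (-20 + 5*y) = (M² - 20*y) + (-20 + 5*y) = -20 + M² - 15*y)
(-56 + 294)/(Q(10, -2) - 267) = (-56 + 294)/((-20 + (-2)² - 15*10) - 267) = 238/((-20 + 4 - 150) - 267) = 238/(-166 - 267) = 238/(-433) = 238*(-1/433) = -238/433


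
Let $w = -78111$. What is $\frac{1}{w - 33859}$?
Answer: $- \frac{1}{111970} \approx -8.931 \cdot 10^{-6}$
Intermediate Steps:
$\frac{1}{w - 33859} = \frac{1}{-78111 - 33859} = \frac{1}{-111970} = - \frac{1}{111970}$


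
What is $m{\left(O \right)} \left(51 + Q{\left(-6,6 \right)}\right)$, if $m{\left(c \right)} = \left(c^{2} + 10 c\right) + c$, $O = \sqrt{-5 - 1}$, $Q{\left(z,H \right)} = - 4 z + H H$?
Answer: $-666 + 1221 i \sqrt{6} \approx -666.0 + 2990.8 i$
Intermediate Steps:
$Q{\left(z,H \right)} = H^{2} - 4 z$ ($Q{\left(z,H \right)} = - 4 z + H^{2} = H^{2} - 4 z$)
$O = i \sqrt{6}$ ($O = \sqrt{-6} = i \sqrt{6} \approx 2.4495 i$)
$m{\left(c \right)} = c^{2} + 11 c$
$m{\left(O \right)} \left(51 + Q{\left(-6,6 \right)}\right) = i \sqrt{6} \left(11 + i \sqrt{6}\right) \left(51 - \left(-24 - 6^{2}\right)\right) = i \sqrt{6} \left(11 + i \sqrt{6}\right) \left(51 + \left(36 + 24\right)\right) = i \sqrt{6} \left(11 + i \sqrt{6}\right) \left(51 + 60\right) = i \sqrt{6} \left(11 + i \sqrt{6}\right) 111 = 111 i \sqrt{6} \left(11 + i \sqrt{6}\right)$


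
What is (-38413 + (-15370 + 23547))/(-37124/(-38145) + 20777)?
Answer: -1153352220/792575789 ≈ -1.4552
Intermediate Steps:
(-38413 + (-15370 + 23547))/(-37124/(-38145) + 20777) = (-38413 + 8177)/(-37124*(-1/38145) + 20777) = -30236/(37124/38145 + 20777) = -30236/792575789/38145 = -30236*38145/792575789 = -1153352220/792575789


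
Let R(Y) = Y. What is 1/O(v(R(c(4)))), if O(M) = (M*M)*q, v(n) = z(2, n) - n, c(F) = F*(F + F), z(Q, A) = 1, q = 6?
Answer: 1/5766 ≈ 0.00017343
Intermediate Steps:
c(F) = 2*F² (c(F) = F*(2*F) = 2*F²)
v(n) = 1 - n
O(M) = 6*M² (O(M) = (M*M)*6 = M²*6 = 6*M²)
1/O(v(R(c(4)))) = 1/(6*(1 - 2*4²)²) = 1/(6*(1 - 2*16)²) = 1/(6*(1 - 1*32)²) = 1/(6*(1 - 32)²) = 1/(6*(-31)²) = 1/(6*961) = 1/5766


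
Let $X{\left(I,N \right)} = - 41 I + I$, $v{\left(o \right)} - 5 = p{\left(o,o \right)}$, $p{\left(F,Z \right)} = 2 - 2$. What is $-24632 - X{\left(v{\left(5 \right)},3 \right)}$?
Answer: $-24432$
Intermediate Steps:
$p{\left(F,Z \right)} = 0$ ($p{\left(F,Z \right)} = 2 - 2 = 0$)
$v{\left(o \right)} = 5$ ($v{\left(o \right)} = 5 + 0 = 5$)
$X{\left(I,N \right)} = - 40 I$
$-24632 - X{\left(v{\left(5 \right)},3 \right)} = -24632 - \left(-40\right) 5 = -24632 - -200 = -24632 + 200 = -24432$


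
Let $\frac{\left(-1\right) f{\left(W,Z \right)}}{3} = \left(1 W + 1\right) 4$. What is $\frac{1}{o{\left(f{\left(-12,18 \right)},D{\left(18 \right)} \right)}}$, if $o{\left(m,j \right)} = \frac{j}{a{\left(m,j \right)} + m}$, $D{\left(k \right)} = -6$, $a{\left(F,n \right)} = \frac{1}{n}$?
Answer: $- \frac{791}{36} \approx -21.972$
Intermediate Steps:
$f{\left(W,Z \right)} = -12 - 12 W$ ($f{\left(W,Z \right)} = - 3 \left(1 W + 1\right) 4 = - 3 \left(W + 1\right) 4 = - 3 \left(1 + W\right) 4 = - 3 \left(4 + 4 W\right) = -12 - 12 W$)
$o{\left(m,j \right)} = \frac{j}{m + \frac{1}{j}}$ ($o{\left(m,j \right)} = \frac{j}{\frac{1}{j} + m} = \frac{j}{m + \frac{1}{j}}$)
$\frac{1}{o{\left(f{\left(-12,18 \right)},D{\left(18 \right)} \right)}} = \frac{1}{\left(-6\right)^{2} \frac{1}{1 - 6 \left(-12 - -144\right)}} = \frac{1}{36 \frac{1}{1 - 6 \left(-12 + 144\right)}} = \frac{1}{36 \frac{1}{1 - 792}} = \frac{1}{36 \frac{1}{-791}} = \frac{1}{36 \left(- \frac{1}{791}\right)} = \frac{1}{- \frac{36}{791}} = - \frac{791}{36}$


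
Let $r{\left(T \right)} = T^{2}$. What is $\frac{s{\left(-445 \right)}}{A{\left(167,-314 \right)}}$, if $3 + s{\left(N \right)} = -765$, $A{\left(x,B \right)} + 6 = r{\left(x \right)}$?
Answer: $- \frac{768}{27883} \approx -0.027544$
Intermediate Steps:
$A{\left(x,B \right)} = -6 + x^{2}$
$s{\left(N \right)} = -768$ ($s{\left(N \right)} = -3 - 765 = -768$)
$\frac{s{\left(-445 \right)}}{A{\left(167,-314 \right)}} = - \frac{768}{-6 + 167^{2}} = - \frac{768}{-6 + 27889} = - \frac{768}{27883}$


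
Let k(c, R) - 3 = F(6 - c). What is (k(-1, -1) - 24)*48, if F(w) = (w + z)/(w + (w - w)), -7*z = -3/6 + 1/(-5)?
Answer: -33576/35 ≈ -959.31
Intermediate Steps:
z = ⅒ (z = -(-3/6 + 1/(-5))/7 = -(-3*⅙ + 1*(-⅕))/7 = -(-½ - ⅕)/7 = -⅐*(-7/10) = ⅒ ≈ 0.10000)
F(w) = (⅒ + w)/w (F(w) = (w + ⅒)/(w + (w - w)) = (⅒ + w)/(w + 0) = (⅒ + w)/w)
k(c, R) = 3 + (61/10 - c)/(6 - c) (k(c, R) = 3 + (⅒ + (6 - c))/(6 - c) = 3 + (61/10 - c)/(6 - c))
(k(-1, -1) - 24)*48 = ((-241 + 40*(-1))/(10*(-6 - 1)) - 24)*48 = ((⅒)*(-241 - 40)/(-7) - 24)*48 = ((⅒)*(-⅐)*(-281) - 24)*48 = (281/70 - 24)*48 = -1399/70*48 = -33576/35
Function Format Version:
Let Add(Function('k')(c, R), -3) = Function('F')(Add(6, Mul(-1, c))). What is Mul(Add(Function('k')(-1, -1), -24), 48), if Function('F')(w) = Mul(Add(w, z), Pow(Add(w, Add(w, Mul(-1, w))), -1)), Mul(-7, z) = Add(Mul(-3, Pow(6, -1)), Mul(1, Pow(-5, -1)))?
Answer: Rational(-33576, 35) ≈ -959.31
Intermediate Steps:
z = Rational(1, 10) (z = Mul(Rational(-1, 7), Add(Mul(-3, Pow(6, -1)), Mul(1, Pow(-5, -1)))) = Mul(Rational(-1, 7), Add(Mul(-3, Rational(1, 6)), Mul(1, Rational(-1, 5)))) = Mul(Rational(-1, 7), Add(Rational(-1, 2), Rational(-1, 5))) = Mul(Rational(-1, 7), Rational(-7, 10)) = Rational(1, 10) ≈ 0.10000)
Function('F')(w) = Mul(Pow(w, -1), Add(Rational(1, 10), w)) (Function('F')(w) = Mul(Add(w, Rational(1, 10)), Pow(Add(w, Add(w, Mul(-1, w))), -1)) = Mul(Add(Rational(1, 10), w), Pow(Add(w, 0), -1)) = Mul(Add(Rational(1, 10), w), Pow(w, -1)) = Mul(Pow(w, -1), Add(Rational(1, 10), w)))
Function('k')(c, R) = Add(3, Mul(Pow(Add(6, Mul(-1, c)), -1), Add(Rational(61, 10), Mul(-1, c)))) (Function('k')(c, R) = Add(3, Mul(Pow(Add(6, Mul(-1, c)), -1), Add(Rational(1, 10), Add(6, Mul(-1, c))))) = Add(3, Mul(Pow(Add(6, Mul(-1, c)), -1), Add(Rational(61, 10), Mul(-1, c)))))
Mul(Add(Function('k')(-1, -1), -24), 48) = Mul(Add(Mul(Rational(1, 10), Pow(Add(-6, -1), -1), Add(-241, Mul(40, -1))), -24), 48) = Mul(Add(Mul(Rational(1, 10), Pow(-7, -1), Add(-241, -40)), -24), 48) = Mul(Add(Mul(Rational(1, 10), Rational(-1, 7), -281), -24), 48) = Mul(Add(Rational(281, 70), -24), 48) = Mul(Rational(-1399, 70), 48) = Rational(-33576, 35)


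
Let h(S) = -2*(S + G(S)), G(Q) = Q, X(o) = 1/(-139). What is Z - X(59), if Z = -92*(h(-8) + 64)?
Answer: -1227647/139 ≈ -8832.0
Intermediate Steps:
X(o) = -1/139
h(S) = -4*S (h(S) = -2*(S + S) = -4*S)
Z = -8832 (Z = -92*(-4*(-8) + 64) = -92*(32 + 64) = -92*96 = -8832)
Z - X(59) = -8832 - 1*(-1/139) = -8832 + 1/139 = -1227647/139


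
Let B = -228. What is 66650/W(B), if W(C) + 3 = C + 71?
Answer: -6665/16 ≈ -416.56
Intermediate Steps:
W(C) = 68 + C (W(C) = -3 + (C + 71) = -3 + (71 + C) = 68 + C)
66650/W(B) = 66650/(68 - 228) = 66650/(-160) = 66650*(-1/160) = -6665/16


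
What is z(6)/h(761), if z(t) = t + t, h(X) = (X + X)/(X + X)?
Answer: 12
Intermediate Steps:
h(X) = 1 (h(X) = (2*X)/((2*X)) = (2*X)*(1/(2*X)) = 1)
z(t) = 2*t
z(6)/h(761) = (2*6)/1 = 12*1 = 12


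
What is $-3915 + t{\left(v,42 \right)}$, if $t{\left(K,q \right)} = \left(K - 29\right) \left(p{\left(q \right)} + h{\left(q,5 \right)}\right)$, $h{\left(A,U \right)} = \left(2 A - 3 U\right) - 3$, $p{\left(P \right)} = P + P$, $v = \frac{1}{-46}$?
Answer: $- \frac{190170}{23} \approx -8268.3$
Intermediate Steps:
$v = - \frac{1}{46} \approx -0.021739$
$p{\left(P \right)} = 2 P$
$h{\left(A,U \right)} = -3 - 3 U + 2 A$ ($h{\left(A,U \right)} = \left(- 3 U + 2 A\right) - 3 = -3 - 3 U + 2 A$)
$t{\left(K,q \right)} = \left(-29 + K\right) \left(-18 + 4 q\right)$ ($t{\left(K,q \right)} = \left(K - 29\right) \left(2 q - \left(18 - 2 q\right)\right) = \left(-29 + K\right) \left(2 q - \left(18 - 2 q\right)\right) = \left(-29 + K\right) \left(2 q + \left(-18 + 2 q\right)\right) = \left(-29 + K\right) \left(-18 + 4 q\right)$)
$-3915 + t{\left(v,42 \right)} = -3915 + \left(522 - 4872 - - \frac{9}{23} + 4 \left(- \frac{1}{46}\right) 42\right) = -3915 + \left(522 - 4872 + \frac{9}{23} - \frac{84}{23}\right) = -3915 - \frac{100125}{23} = - \frac{190170}{23}$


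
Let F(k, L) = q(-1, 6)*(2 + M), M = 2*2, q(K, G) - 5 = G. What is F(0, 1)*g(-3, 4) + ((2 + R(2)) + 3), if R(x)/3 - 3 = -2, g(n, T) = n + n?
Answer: -388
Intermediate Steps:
q(K, G) = 5 + G
g(n, T) = 2*n
M = 4
R(x) = 3 (R(x) = 9 + 3*(-2) = 9 - 6 = 3)
F(k, L) = 66 (F(k, L) = (5 + 6)*(2 + 4) = 11*6 = 66)
F(0, 1)*g(-3, 4) + ((2 + R(2)) + 3) = 66*(2*(-3)) + ((2 + 3) + 3) = 66*(-6) + (5 + 3) = -396 + 8 = -388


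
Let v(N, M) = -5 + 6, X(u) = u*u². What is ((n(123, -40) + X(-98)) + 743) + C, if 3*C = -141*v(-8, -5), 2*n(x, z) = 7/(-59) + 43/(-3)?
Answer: -166469071/177 ≈ -9.4050e+5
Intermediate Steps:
n(x, z) = -1279/177 (n(x, z) = (7/(-59) + 43/(-3))/2 = (7*(-1/59) + 43*(-⅓))/2 = (-7/59 - 43/3)/2 = (½)*(-2558/177) = -1279/177)
X(u) = u³
v(N, M) = 1
C = -47 (C = (-141*1)/3 = (⅓)*(-141) = -47)
((n(123, -40) + X(-98)) + 743) + C = ((-1279/177 + (-98)³) + 743) - 47 = ((-1279/177 - 941192) + 743) - 47 = (-166592263/177 + 743) - 47 = -166460752/177 - 47 = -166469071/177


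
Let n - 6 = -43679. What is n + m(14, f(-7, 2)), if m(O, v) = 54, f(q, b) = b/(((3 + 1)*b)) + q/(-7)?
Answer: -43619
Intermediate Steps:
n = -43673 (n = 6 - 43679 = -43673)
f(q, b) = ¼ - q/7 (f(q, b) = b/((4*b)) + q*(-⅐) = b*(1/(4*b)) - q/7 = ¼ - q/7)
n + m(14, f(-7, 2)) = -43673 + 54 = -43619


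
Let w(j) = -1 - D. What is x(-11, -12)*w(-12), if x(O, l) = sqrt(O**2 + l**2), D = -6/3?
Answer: sqrt(265) ≈ 16.279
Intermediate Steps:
D = -2 (D = -6*1/3 = -2)
w(j) = 1 (w(j) = -1 - 1*(-2) = -1 + 2 = 1)
x(-11, -12)*w(-12) = sqrt((-11)**2 + (-12)**2)*1 = sqrt(121 + 144)*1 = sqrt(265)*1 = sqrt(265)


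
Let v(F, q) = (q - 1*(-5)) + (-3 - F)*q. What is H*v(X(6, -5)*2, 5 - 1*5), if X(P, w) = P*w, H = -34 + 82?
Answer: 240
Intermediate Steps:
H = 48
v(F, q) = 5 + q + q*(-3 - F) (v(F, q) = (q + 5) + q*(-3 - F) = (5 + q) + q*(-3 - F) = 5 + q + q*(-3 - F))
H*v(X(6, -5)*2, 5 - 1*5) = 48*(5 - 2*(5 - 1*5) - (6*(-5))*2*(5 - 1*5)) = 48*(5 - 2*(5 - 5) - (-30*2)*(5 - 5)) = 48*(5 - 2*0 - 1*(-60)*0) = 48*(5 + 0 + 0) = 48*5 = 240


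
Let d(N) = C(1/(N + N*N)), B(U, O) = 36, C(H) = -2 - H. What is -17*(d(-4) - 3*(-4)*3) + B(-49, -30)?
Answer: -6487/12 ≈ -540.58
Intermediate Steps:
d(N) = -2 - 1/(N + N²) (d(N) = -2 - 1/(N + N*N) = -2 - 1/(N + N²))
-17*(d(-4) - 3*(-4)*3) + B(-49, -30) = -17*((-1 - 2*(-4)*(1 - 4))/((-4)*(1 - 4)) - 3*(-4)*3) + 36 = -17*(-¼*(-1 - 2*(-4)*(-3))/(-3) + 12*3) + 36 = -17*(-¼*(-⅓)*(-1 - 24) + 36) + 36 = -17*(-¼*(-⅓)*(-25) + 36) + 36 = -17*(-25/12 + 36) + 36 = -17*407/12 + 36 = -6919/12 + 36 = -6487/12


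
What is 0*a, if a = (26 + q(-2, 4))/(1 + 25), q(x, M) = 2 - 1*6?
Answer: 0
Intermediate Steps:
q(x, M) = -4 (q(x, M) = 2 - 6 = -4)
a = 11/13 (a = (26 - 4)/(1 + 25) = 22/26 = 22*(1/26) = 11/13 ≈ 0.84615)
0*a = 0*(11/13) = 0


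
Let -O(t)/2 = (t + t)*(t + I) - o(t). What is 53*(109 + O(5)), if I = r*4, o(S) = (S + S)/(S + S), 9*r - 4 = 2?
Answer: -6731/3 ≈ -2243.7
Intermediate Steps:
r = ⅔ (r = 4/9 + (⅑)*2 = 4/9 + 2/9 = ⅔ ≈ 0.66667)
o(S) = 1 (o(S) = (2*S)/((2*S)) = (2*S)*(1/(2*S)) = 1)
I = 8/3 (I = (⅔)*4 = 8/3 ≈ 2.6667)
O(t) = 2 - 4*t*(8/3 + t) (O(t) = -2*((t + t)*(t + 8/3) - 1*1) = -2*((2*t)*(8/3 + t) - 1) = -2*(2*t*(8/3 + t) - 1) = -2*(-1 + 2*t*(8/3 + t)) = 2 - 4*t*(8/3 + t))
53*(109 + O(5)) = 53*(109 + (2 - 4*5² - 32/3*5)) = 53*(109 + (2 - 4*25 - 160/3)) = 53*(109 + (2 - 100 - 160/3)) = 53*(109 - 454/3) = 53*(-127/3) = -6731/3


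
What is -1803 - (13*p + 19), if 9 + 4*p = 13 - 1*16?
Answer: -1783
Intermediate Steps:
p = -3 (p = -9/4 + (13 - 1*16)/4 = -9/4 + (13 - 16)/4 = -9/4 + (¼)*(-3) = -9/4 - ¾ = -3)
-1803 - (13*p + 19) = -1803 - (13*(-3) + 19) = -1803 - (-39 + 19) = -1803 - 1*(-20) = -1803 + 20 = -1783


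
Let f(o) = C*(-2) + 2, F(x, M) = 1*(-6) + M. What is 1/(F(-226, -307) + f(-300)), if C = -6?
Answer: -1/299 ≈ -0.0033445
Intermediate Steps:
F(x, M) = -6 + M
f(o) = 14 (f(o) = -6*(-2) + 2 = 12 + 2 = 14)
1/(F(-226, -307) + f(-300)) = 1/((-6 - 307) + 14) = 1/(-313 + 14) = 1/(-299) = -1/299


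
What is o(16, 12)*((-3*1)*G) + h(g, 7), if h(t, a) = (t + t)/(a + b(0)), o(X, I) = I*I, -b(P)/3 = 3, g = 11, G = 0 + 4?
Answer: -1739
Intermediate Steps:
G = 4
b(P) = -9 (b(P) = -3*3 = -9)
o(X, I) = I²
h(t, a) = 2*t/(-9 + a) (h(t, a) = (t + t)/(a - 9) = (2*t)/(-9 + a) = 2*t/(-9 + a))
o(16, 12)*((-3*1)*G) + h(g, 7) = 12²*(-3*1*4) + 2*11/(-9 + 7) = 144*(-3*4) + 2*11/(-2) = 144*(-12) + 2*11*(-½) = -1728 - 11 = -1739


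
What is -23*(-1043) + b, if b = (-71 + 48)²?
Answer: 24518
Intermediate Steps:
b = 529 (b = (-23)² = 529)
-23*(-1043) + b = -23*(-1043) + 529 = 23989 + 529 = 24518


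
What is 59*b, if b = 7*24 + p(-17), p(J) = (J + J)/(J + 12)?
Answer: 51566/5 ≈ 10313.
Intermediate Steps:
p(J) = 2*J/(12 + J) (p(J) = (2*J)/(12 + J) = 2*J/(12 + J))
b = 874/5 (b = 7*24 + 2*(-17)/(12 - 17) = 168 + 2*(-17)/(-5) = 168 + 2*(-17)*(-⅕) = 168 + 34/5 = 874/5 ≈ 174.80)
59*b = 59*(874/5) = 51566/5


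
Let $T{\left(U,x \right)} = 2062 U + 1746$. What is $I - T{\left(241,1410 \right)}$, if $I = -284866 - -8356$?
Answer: $-775198$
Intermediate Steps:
$T{\left(U,x \right)} = 1746 + 2062 U$
$I = -276510$ ($I = -284866 + 8356 = -276510$)
$I - T{\left(241,1410 \right)} = -276510 - \left(1746 + 2062 \cdot 241\right) = -276510 - \left(1746 + 496942\right) = -276510 - 498688 = -775198$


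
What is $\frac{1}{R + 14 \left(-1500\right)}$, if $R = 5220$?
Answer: $- \frac{1}{15780} \approx -6.3371 \cdot 10^{-5}$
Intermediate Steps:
$\frac{1}{R + 14 \left(-1500\right)} = \frac{1}{5220 + 14 \left(-1500\right)} = \frac{1}{5220 - 21000} = \frac{1}{-15780} = - \frac{1}{15780}$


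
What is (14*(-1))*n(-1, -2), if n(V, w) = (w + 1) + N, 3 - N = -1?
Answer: -42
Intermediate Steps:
N = 4 (N = 3 - 1*(-1) = 3 + 1 = 4)
n(V, w) = 5 + w (n(V, w) = (w + 1) + 4 = (1 + w) + 4 = 5 + w)
(14*(-1))*n(-1, -2) = (14*(-1))*(5 - 2) = -14*3 = -42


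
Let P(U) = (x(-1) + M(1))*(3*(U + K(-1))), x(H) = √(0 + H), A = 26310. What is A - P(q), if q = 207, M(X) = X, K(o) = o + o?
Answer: 25695 - 615*I ≈ 25695.0 - 615.0*I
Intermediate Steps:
K(o) = 2*o
x(H) = √H
P(U) = (1 + I)*(-6 + 3*U) (P(U) = (√(-1) + 1)*(3*(U + 2*(-1))) = (I + 1)*(3*(U - 2)) = (1 + I)*(3*(-2 + U)) = (1 + I)*(-6 + 3*U))
A - P(q) = 26310 - (-6 - 6*I + 3*207 + 3*I*207) = 26310 - (-6 - 6*I + 621 + 621*I) = 26310 - (615 + 615*I) = 26310 + (-615 - 615*I) = 25695 - 615*I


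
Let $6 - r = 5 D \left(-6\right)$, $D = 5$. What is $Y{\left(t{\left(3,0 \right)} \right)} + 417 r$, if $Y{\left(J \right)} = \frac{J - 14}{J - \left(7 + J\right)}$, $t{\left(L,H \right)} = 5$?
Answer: $\frac{455373}{7} \approx 65053.0$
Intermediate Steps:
$Y{\left(J \right)} = 2 - \frac{J}{7}$ ($Y{\left(J \right)} = \frac{-14 + J}{-7} = \left(-14 + J\right) \left(- \frac{1}{7}\right) = 2 - \frac{J}{7}$)
$r = 156$ ($r = 6 - 5 \cdot 5 \left(-6\right) = 6 - 25 \left(-6\right) = 6 - -150 = 6 + 150 = 156$)
$Y{\left(t{\left(3,0 \right)} \right)} + 417 r = \left(2 - \frac{5}{7}\right) + 417 \cdot 156 = \left(2 - \frac{5}{7}\right) + 65052 = \frac{9}{7} + 65052 = \frac{455373}{7}$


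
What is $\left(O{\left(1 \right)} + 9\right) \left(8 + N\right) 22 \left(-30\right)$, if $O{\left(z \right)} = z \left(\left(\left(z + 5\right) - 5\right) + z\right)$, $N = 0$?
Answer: $-58080$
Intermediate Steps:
$O{\left(z \right)} = 2 z^{2}$ ($O{\left(z \right)} = z \left(\left(\left(5 + z\right) - 5\right) + z\right) = z \left(z + z\right) = z 2 z = 2 z^{2}$)
$\left(O{\left(1 \right)} + 9\right) \left(8 + N\right) 22 \left(-30\right) = \left(2 \cdot 1^{2} + 9\right) \left(8 + 0\right) 22 \left(-30\right) = \left(2 \cdot 1 + 9\right) 8 \cdot 22 \left(-30\right) = \left(2 + 9\right) 8 \cdot 22 \left(-30\right) = 11 \cdot 8 \cdot 22 \left(-30\right) = 88 \cdot 22 \left(-30\right) = 1936 \left(-30\right) = -58080$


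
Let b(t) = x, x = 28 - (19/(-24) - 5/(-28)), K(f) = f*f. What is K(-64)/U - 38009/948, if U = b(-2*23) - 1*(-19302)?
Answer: -122783516543/3078670764 ≈ -39.882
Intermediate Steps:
K(f) = f**2
x = 4807/168 (x = 28 - (19*(-1/24) - 5*(-1/28)) = 28 - (-19/24 + 5/28) = 28 - 1*(-103/168) = 28 + 103/168 = 4807/168 ≈ 28.613)
b(t) = 4807/168
U = 3247543/168 (U = 4807/168 - 1*(-19302) = 4807/168 + 19302 = 3247543/168 ≈ 19331.)
K(-64)/U - 38009/948 = (-64)**2/(3247543/168) - 38009/948 = 4096*(168/3247543) - 38009*1/948 = 688128/3247543 - 38009/948 = -122783516543/3078670764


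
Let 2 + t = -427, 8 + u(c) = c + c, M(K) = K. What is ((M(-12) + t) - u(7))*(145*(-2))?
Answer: 129630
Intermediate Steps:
u(c) = -8 + 2*c (u(c) = -8 + (c + c) = -8 + 2*c)
t = -429 (t = -2 - 427 = -429)
((M(-12) + t) - u(7))*(145*(-2)) = ((-12 - 429) - (-8 + 2*7))*(145*(-2)) = (-441 - (-8 + 14))*(-290) = (-441 - 1*6)*(-290) = (-441 - 6)*(-290) = -447*(-290) = 129630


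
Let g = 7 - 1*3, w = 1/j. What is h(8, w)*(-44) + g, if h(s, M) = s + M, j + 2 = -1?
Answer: -1000/3 ≈ -333.33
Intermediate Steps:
j = -3 (j = -2 - 1 = -3)
w = -⅓ (w = 1/(-3) = -⅓ ≈ -0.33333)
g = 4 (g = 7 - 3 = 4)
h(s, M) = M + s
h(8, w)*(-44) + g = (-⅓ + 8)*(-44) + 4 = (23/3)*(-44) + 4 = -1012/3 + 4 = -1000/3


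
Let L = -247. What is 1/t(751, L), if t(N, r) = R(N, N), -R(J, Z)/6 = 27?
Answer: -1/162 ≈ -0.0061728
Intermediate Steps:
R(J, Z) = -162 (R(J, Z) = -6*27 = -162)
t(N, r) = -162
1/t(751, L) = 1/(-162) = -1/162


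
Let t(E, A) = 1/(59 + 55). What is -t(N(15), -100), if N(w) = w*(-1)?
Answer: -1/114 ≈ -0.0087719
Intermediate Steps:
N(w) = -w
t(E, A) = 1/114
-t(N(15), -100) = -1*1/114 = -1/114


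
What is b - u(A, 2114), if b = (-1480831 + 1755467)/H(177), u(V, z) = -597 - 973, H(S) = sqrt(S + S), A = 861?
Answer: 1570 + 137318*sqrt(354)/177 ≈ 16167.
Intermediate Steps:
H(S) = sqrt(2)*sqrt(S) (H(S) = sqrt(2*S) = sqrt(2)*sqrt(S))
u(V, z) = -1570
b = 137318*sqrt(354)/177 (b = (-1480831 + 1755467)/((sqrt(2)*sqrt(177))) = 274636/(sqrt(354)) = 274636*(sqrt(354)/354) = 137318*sqrt(354)/177 ≈ 14597.)
b - u(A, 2114) = 137318*sqrt(354)/177 - 1*(-1570) = 137318*sqrt(354)/177 + 1570 = 1570 + 137318*sqrt(354)/177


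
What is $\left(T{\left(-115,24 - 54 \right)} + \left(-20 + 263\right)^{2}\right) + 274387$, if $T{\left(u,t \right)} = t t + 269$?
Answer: $334605$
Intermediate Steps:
$T{\left(u,t \right)} = 269 + t^{2}$ ($T{\left(u,t \right)} = t^{2} + 269 = 269 + t^{2}$)
$\left(T{\left(-115,24 - 54 \right)} + \left(-20 + 263\right)^{2}\right) + 274387 = \left(\left(269 + \left(24 - 54\right)^{2}\right) + \left(-20 + 263\right)^{2}\right) + 274387 = \left(\left(269 + \left(-30\right)^{2}\right) + 243^{2}\right) + 274387 = \left(\left(269 + 900\right) + 59049\right) + 274387 = \left(1169 + 59049\right) + 274387 = 60218 + 274387 = 334605$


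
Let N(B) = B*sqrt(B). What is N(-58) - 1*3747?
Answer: -3747 - 58*I*sqrt(58) ≈ -3747.0 - 441.71*I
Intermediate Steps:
N(B) = B**(3/2)
N(-58) - 1*3747 = (-58)**(3/2) - 1*3747 = -58*I*sqrt(58) - 3747 = -3747 - 58*I*sqrt(58)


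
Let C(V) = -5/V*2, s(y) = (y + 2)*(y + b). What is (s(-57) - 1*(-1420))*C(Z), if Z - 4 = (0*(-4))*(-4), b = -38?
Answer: -33225/2 ≈ -16613.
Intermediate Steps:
Z = 4 (Z = 4 + (0*(-4))*(-4) = 4 + 0*(-4) = 4 + 0 = 4)
s(y) = (-38 + y)*(2 + y) (s(y) = (y + 2)*(y - 38) = (2 + y)*(-38 + y) = (-38 + y)*(2 + y))
C(V) = -10/V
(s(-57) - 1*(-1420))*C(Z) = ((-76 + (-57)² - 36*(-57)) - 1*(-1420))*(-10/4) = ((-76 + 3249 + 2052) + 1420)*(-10*¼) = (5225 + 1420)*(-5/2) = 6645*(-5/2) = -33225/2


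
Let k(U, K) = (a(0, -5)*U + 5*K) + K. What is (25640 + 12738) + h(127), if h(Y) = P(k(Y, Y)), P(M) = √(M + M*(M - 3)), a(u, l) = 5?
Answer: 38378 + 3*√216535 ≈ 39774.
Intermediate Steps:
k(U, K) = 5*U + 6*K (k(U, K) = (5*U + 5*K) + K = (5*K + 5*U) + K = 5*U + 6*K)
P(M) = √(M + M*(-3 + M))
h(Y) = √11*√(Y*(-2 + 11*Y)) (h(Y) = √((5*Y + 6*Y)*(-2 + (5*Y + 6*Y))) = √((11*Y)*(-2 + 11*Y)) = √(11*Y*(-2 + 11*Y)) = √11*√(Y*(-2 + 11*Y)))
(25640 + 12738) + h(127) = (25640 + 12738) + √11*√(127*(-2 + 11*127)) = 38378 + √11*√(127*(-2 + 1397)) = 38378 + √11*√(127*1395) = 38378 + √11*√177165 = 38378 + √11*(3*√19685) = 38378 + 3*√216535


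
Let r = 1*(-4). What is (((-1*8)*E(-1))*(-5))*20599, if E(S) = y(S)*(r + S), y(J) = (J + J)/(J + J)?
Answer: -4119800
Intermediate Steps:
r = -4
y(J) = 1 (y(J) = (2*J)/((2*J)) = (2*J)*(1/(2*J)) = 1)
E(S) = -4 + S (E(S) = 1*(-4 + S) = -4 + S)
(((-1*8)*E(-1))*(-5))*20599 = (((-1*8)*(-4 - 1))*(-5))*20599 = (-8*(-5)*(-5))*20599 = (40*(-5))*20599 = -200*20599 = -4119800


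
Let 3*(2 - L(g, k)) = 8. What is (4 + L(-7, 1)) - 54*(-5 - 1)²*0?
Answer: 10/3 ≈ 3.3333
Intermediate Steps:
L(g, k) = -⅔ (L(g, k) = 2 - ⅓*8 = 2 - 8/3 = -⅔)
(4 + L(-7, 1)) - 54*(-5 - 1)²*0 = (4 - ⅔) - 54*(-5 - 1)²*0 = 10/3 - 54*(-6)²*0 = 10/3 - 1944*0 = 10/3 - 54*0 = 10/3 + 0 = 10/3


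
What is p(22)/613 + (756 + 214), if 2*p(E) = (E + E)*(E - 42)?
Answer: 594170/613 ≈ 969.28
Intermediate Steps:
p(E) = E*(-42 + E) (p(E) = ((E + E)*(E - 42))/2 = ((2*E)*(-42 + E))/2 = (2*E*(-42 + E))/2 = E*(-42 + E))
p(22)/613 + (756 + 214) = (22*(-42 + 22))/613 + (756 + 214) = (22*(-20))*(1/613) + 970 = -440*1/613 + 970 = -440/613 + 970 = 594170/613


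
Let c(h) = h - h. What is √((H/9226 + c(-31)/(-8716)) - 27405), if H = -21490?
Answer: I*√11902482370/659 ≈ 165.55*I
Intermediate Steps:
c(h) = 0
√((H/9226 + c(-31)/(-8716)) - 27405) = √((-21490/9226 + 0/(-8716)) - 27405) = √((-21490*1/9226 + 0*(-1/8716)) - 27405) = √((-1535/659 + 0) - 27405) = √(-1535/659 - 27405) = √(-18061430/659) = I*√11902482370/659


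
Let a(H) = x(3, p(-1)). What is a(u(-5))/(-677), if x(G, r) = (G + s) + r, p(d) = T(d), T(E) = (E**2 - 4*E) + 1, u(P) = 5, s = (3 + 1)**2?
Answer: -25/677 ≈ -0.036928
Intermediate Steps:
s = 16 (s = 4**2 = 16)
T(E) = 1 + E**2 - 4*E
p(d) = 1 + d**2 - 4*d
x(G, r) = 16 + G + r (x(G, r) = (G + 16) + r = (16 + G) + r = 16 + G + r)
a(H) = 25 (a(H) = 16 + 3 + (1 + (-1)**2 - 4*(-1)) = 16 + 3 + (1 + 1 + 4) = 16 + 3 + 6 = 25)
a(u(-5))/(-677) = 25/(-677) = 25*(-1/677) = -25/677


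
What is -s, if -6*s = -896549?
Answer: -896549/6 ≈ -1.4942e+5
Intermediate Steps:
s = 896549/6 (s = -⅙*(-896549) = 896549/6 ≈ 1.4942e+5)
-s = -1*896549/6 = -896549/6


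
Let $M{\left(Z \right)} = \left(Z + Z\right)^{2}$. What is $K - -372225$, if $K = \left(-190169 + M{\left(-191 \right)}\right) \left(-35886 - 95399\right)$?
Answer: $5809077050$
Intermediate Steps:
$M{\left(Z \right)} = 4 Z^{2}$ ($M{\left(Z \right)} = \left(2 Z\right)^{2} = 4 Z^{2}$)
$K = 5808704825$ ($K = \left(-190169 + 4 \left(-191\right)^{2}\right) \left(-35886 - 95399\right) = \left(-190169 + 4 \cdot 36481\right) \left(-131285\right) = \left(-190169 + 145924\right) \left(-131285\right) = \left(-44245\right) \left(-131285\right) = 5808704825$)
$K - -372225 = 5808704825 - -372225 = 5808704825 + 372225 = 5809077050$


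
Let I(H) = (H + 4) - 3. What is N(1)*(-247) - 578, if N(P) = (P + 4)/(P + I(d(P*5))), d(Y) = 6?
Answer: -5859/8 ≈ -732.38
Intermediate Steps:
I(H) = 1 + H (I(H) = (4 + H) - 3 = 1 + H)
N(P) = (4 + P)/(7 + P) (N(P) = (P + 4)/(P + (1 + 6)) = (4 + P)/(P + 7) = (4 + P)/(7 + P))
N(1)*(-247) - 578 = ((4 + 1)/(7 + 1))*(-247) - 578 = (5/8)*(-247) - 578 = -1235/8 - 578 = -5859/8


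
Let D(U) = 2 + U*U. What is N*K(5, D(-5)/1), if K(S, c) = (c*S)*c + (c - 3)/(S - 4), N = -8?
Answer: -29352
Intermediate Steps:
D(U) = 2 + U²
K(S, c) = S*c² + (-3 + c)/(-4 + S) (K(S, c) = (S*c)*c + (-3 + c)/(-4 + S) = S*c² + (-3 + c)/(-4 + S))
N*K(5, D(-5)/1) = -8*(-3 + (2 + (-5)²)/1 + 5²*((2 + (-5)²)/1)² - 4*5*((2 + (-5)²)/1)²)/(-4 + 5) = -8*(-3 + (2 + 25)*1 + 25*((2 + 25)*1)² - 4*5*((2 + 25)*1)²)/1 = -8*(-3 + 27*1 + 25*(27*1)² - 4*5*(27*1)²) = -8*(-3 + 27 + 25*27² - 4*5*27²) = -8*(-3 + 27 + 25*729 - 4*5*729) = -8*(-3 + 27 + 18225 - 14580) = -8*3669 = -29352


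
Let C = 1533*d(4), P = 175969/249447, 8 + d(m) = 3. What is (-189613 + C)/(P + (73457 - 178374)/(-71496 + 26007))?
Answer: -373088687524179/5695980790 ≈ -65500.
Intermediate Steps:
d(m) = -5 (d(m) = -8 + 3 = -5)
P = 175969/249447 (P = 175969*(1/249447) = 175969/249447 ≈ 0.70544)
C = -7665 (C = 1533*(-5) = -7665)
(-189613 + C)/(P + (73457 - 178374)/(-71496 + 26007)) = (-189613 - 7665)/(175969/249447 + (73457 - 178374)/(-71496 + 26007)) = -197278/(175969/249447 - 104917/(-45489)) = -197278/(175969/249447 - 104917*(-1/45489)) = -197278/(175969/249447 + 104917/45489) = -197278/11391961580/3782364861 = -197278*3782364861/11391961580 = -373088687524179/5695980790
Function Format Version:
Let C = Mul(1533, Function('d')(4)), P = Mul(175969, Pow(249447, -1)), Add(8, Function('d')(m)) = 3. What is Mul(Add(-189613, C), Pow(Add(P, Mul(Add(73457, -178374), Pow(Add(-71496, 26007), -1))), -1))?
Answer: Rational(-373088687524179, 5695980790) ≈ -65500.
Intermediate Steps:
Function('d')(m) = -5 (Function('d')(m) = Add(-8, 3) = -5)
P = Rational(175969, 249447) (P = Mul(175969, Rational(1, 249447)) = Rational(175969, 249447) ≈ 0.70544)
C = -7665 (C = Mul(1533, -5) = -7665)
Mul(Add(-189613, C), Pow(Add(P, Mul(Add(73457, -178374), Pow(Add(-71496, 26007), -1))), -1)) = Mul(Add(-189613, -7665), Pow(Add(Rational(175969, 249447), Mul(Add(73457, -178374), Pow(Add(-71496, 26007), -1))), -1)) = Mul(-197278, Pow(Add(Rational(175969, 249447), Mul(-104917, Pow(-45489, -1))), -1)) = Mul(-197278, Pow(Add(Rational(175969, 249447), Mul(-104917, Rational(-1, 45489))), -1)) = Mul(-197278, Pow(Add(Rational(175969, 249447), Rational(104917, 45489)), -1)) = Mul(-197278, Pow(Rational(11391961580, 3782364861), -1)) = Mul(-197278, Rational(3782364861, 11391961580)) = Rational(-373088687524179, 5695980790)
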